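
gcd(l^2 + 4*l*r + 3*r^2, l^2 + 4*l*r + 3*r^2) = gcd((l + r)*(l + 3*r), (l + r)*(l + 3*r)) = l^2 + 4*l*r + 3*r^2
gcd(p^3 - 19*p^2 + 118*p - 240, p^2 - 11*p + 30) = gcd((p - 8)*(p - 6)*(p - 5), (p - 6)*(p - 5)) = p^2 - 11*p + 30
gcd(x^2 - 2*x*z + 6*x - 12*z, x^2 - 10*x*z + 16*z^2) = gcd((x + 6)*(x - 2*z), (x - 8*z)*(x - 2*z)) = x - 2*z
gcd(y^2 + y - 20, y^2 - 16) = y - 4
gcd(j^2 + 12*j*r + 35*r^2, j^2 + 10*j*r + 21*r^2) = j + 7*r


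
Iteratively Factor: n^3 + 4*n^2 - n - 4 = (n + 1)*(n^2 + 3*n - 4) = (n + 1)*(n + 4)*(n - 1)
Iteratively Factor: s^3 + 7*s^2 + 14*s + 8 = (s + 4)*(s^2 + 3*s + 2) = (s + 1)*(s + 4)*(s + 2)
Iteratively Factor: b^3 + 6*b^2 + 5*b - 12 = (b - 1)*(b^2 + 7*b + 12) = (b - 1)*(b + 4)*(b + 3)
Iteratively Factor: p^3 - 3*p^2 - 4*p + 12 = (p + 2)*(p^2 - 5*p + 6) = (p - 2)*(p + 2)*(p - 3)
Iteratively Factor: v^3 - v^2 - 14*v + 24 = (v - 3)*(v^2 + 2*v - 8) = (v - 3)*(v - 2)*(v + 4)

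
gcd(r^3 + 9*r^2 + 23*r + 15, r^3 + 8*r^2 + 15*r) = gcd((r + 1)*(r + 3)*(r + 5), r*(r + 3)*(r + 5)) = r^2 + 8*r + 15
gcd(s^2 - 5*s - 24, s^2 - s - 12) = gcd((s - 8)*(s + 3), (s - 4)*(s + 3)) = s + 3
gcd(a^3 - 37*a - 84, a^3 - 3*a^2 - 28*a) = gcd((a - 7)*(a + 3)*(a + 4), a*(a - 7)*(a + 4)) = a^2 - 3*a - 28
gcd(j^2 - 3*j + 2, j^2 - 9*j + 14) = j - 2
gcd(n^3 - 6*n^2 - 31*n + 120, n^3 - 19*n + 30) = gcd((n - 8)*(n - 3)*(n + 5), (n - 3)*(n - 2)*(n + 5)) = n^2 + 2*n - 15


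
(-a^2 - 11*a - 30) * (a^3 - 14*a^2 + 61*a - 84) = -a^5 + 3*a^4 + 63*a^3 - 167*a^2 - 906*a + 2520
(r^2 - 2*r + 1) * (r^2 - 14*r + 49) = r^4 - 16*r^3 + 78*r^2 - 112*r + 49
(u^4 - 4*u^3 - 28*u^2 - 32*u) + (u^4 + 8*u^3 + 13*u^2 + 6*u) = 2*u^4 + 4*u^3 - 15*u^2 - 26*u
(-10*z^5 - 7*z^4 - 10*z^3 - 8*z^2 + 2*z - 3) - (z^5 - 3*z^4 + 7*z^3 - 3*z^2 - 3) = -11*z^5 - 4*z^4 - 17*z^3 - 5*z^2 + 2*z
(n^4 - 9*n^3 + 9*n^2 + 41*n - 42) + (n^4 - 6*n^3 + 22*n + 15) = 2*n^4 - 15*n^3 + 9*n^2 + 63*n - 27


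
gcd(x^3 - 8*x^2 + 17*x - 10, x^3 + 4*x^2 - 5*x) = x - 1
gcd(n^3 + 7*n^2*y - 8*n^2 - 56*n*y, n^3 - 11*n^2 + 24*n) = n^2 - 8*n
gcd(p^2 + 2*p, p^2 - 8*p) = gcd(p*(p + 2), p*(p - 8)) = p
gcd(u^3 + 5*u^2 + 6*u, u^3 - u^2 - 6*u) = u^2 + 2*u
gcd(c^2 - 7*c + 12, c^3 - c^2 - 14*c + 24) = c - 3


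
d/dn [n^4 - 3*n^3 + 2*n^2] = n*(4*n^2 - 9*n + 4)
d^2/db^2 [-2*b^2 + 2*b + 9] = -4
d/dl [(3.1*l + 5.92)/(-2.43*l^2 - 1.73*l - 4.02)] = (7.533*l^2 + 28.7712*l - 2.2204)/(5.9049*l^4 + 8.4078*l^3 + 22.5301*l^2 + 13.9092*l + 16.1604)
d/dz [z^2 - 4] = 2*z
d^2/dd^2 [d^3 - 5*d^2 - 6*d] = 6*d - 10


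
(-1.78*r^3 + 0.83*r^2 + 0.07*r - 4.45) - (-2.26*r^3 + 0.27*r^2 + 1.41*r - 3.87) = 0.48*r^3 + 0.56*r^2 - 1.34*r - 0.58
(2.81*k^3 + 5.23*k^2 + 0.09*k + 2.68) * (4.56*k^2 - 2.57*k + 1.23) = 12.8136*k^5 + 16.6271*k^4 - 9.5744*k^3 + 18.4224*k^2 - 6.7769*k + 3.2964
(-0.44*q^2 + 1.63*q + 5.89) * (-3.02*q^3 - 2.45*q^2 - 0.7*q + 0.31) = 1.3288*q^5 - 3.8446*q^4 - 21.4733*q^3 - 15.7079*q^2 - 3.6177*q + 1.8259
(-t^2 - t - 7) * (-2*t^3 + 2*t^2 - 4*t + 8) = 2*t^5 + 16*t^3 - 18*t^2 + 20*t - 56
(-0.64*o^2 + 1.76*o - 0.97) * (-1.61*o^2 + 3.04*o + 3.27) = 1.0304*o^4 - 4.7792*o^3 + 4.8193*o^2 + 2.8064*o - 3.1719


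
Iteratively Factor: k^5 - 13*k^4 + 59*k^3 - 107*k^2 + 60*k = (k - 4)*(k^4 - 9*k^3 + 23*k^2 - 15*k) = k*(k - 4)*(k^3 - 9*k^2 + 23*k - 15) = k*(k - 4)*(k - 1)*(k^2 - 8*k + 15) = k*(k - 5)*(k - 4)*(k - 1)*(k - 3)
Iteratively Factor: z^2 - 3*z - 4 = (z + 1)*(z - 4)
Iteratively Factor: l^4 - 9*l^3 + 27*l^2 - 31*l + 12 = (l - 1)*(l^3 - 8*l^2 + 19*l - 12) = (l - 1)^2*(l^2 - 7*l + 12) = (l - 4)*(l - 1)^2*(l - 3)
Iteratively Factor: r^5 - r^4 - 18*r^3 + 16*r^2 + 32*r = (r - 4)*(r^4 + 3*r^3 - 6*r^2 - 8*r) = (r - 4)*(r + 4)*(r^3 - r^2 - 2*r) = (r - 4)*(r - 2)*(r + 4)*(r^2 + r) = (r - 4)*(r - 2)*(r + 1)*(r + 4)*(r)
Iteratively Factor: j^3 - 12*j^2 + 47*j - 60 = (j - 3)*(j^2 - 9*j + 20) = (j - 4)*(j - 3)*(j - 5)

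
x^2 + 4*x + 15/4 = (x + 3/2)*(x + 5/2)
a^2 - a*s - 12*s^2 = (a - 4*s)*(a + 3*s)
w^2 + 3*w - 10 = (w - 2)*(w + 5)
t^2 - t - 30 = (t - 6)*(t + 5)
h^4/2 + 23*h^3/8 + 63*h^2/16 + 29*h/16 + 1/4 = (h/2 + 1/2)*(h + 1/4)*(h + 1/2)*(h + 4)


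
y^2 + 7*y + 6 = (y + 1)*(y + 6)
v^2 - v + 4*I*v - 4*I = (v - 1)*(v + 4*I)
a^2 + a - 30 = (a - 5)*(a + 6)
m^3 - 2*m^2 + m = m*(m - 1)^2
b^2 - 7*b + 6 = (b - 6)*(b - 1)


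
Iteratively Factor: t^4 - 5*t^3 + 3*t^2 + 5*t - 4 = (t + 1)*(t^3 - 6*t^2 + 9*t - 4) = (t - 1)*(t + 1)*(t^2 - 5*t + 4) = (t - 1)^2*(t + 1)*(t - 4)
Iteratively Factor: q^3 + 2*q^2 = (q)*(q^2 + 2*q) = q*(q + 2)*(q)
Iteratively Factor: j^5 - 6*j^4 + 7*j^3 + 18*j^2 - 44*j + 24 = (j - 3)*(j^4 - 3*j^3 - 2*j^2 + 12*j - 8) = (j - 3)*(j - 2)*(j^3 - j^2 - 4*j + 4) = (j - 3)*(j - 2)*(j - 1)*(j^2 - 4) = (j - 3)*(j - 2)^2*(j - 1)*(j + 2)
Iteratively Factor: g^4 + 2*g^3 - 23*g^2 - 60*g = (g + 3)*(g^3 - g^2 - 20*g) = g*(g + 3)*(g^2 - g - 20) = g*(g + 3)*(g + 4)*(g - 5)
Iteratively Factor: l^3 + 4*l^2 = (l)*(l^2 + 4*l) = l^2*(l + 4)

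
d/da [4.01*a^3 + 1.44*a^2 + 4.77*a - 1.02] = 12.03*a^2 + 2.88*a + 4.77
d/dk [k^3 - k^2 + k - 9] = 3*k^2 - 2*k + 1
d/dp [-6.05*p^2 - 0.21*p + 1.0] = -12.1*p - 0.21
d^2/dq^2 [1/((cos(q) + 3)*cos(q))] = (-(1 - cos(2*q))^2 + 45*cos(q)/4 - 11*cos(2*q)/2 - 9*cos(3*q)/4 + 33/2)/((cos(q) + 3)^3*cos(q)^3)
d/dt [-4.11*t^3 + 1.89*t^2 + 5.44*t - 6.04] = -12.33*t^2 + 3.78*t + 5.44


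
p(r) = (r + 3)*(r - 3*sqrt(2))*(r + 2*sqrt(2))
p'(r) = (r + 3)*(r - 3*sqrt(2)) + (r + 3)*(r + 2*sqrt(2)) + (r - 3*sqrt(2))*(r + 2*sqrt(2)) = 3*r^2 - 2*sqrt(2)*r + 6*r - 12 - 3*sqrt(2)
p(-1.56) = -10.60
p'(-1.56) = -13.89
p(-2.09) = -4.26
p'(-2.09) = -9.77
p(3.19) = -39.22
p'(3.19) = 24.40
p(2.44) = -51.66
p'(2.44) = 9.36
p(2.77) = -47.57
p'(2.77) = 15.56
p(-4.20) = -13.90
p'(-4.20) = 23.36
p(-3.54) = -2.99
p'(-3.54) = 10.12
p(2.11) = -53.82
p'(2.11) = 3.81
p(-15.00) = -2810.56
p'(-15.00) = 611.18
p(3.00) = -43.46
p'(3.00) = 20.27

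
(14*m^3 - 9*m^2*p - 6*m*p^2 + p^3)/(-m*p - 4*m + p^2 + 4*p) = (-14*m^2 - 5*m*p + p^2)/(p + 4)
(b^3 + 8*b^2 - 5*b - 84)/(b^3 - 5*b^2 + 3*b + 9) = (b^2 + 11*b + 28)/(b^2 - 2*b - 3)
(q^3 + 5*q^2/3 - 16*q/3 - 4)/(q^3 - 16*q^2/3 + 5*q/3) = (3*q^3 + 5*q^2 - 16*q - 12)/(q*(3*q^2 - 16*q + 5))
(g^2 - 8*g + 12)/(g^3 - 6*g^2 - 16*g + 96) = (g - 2)/(g^2 - 16)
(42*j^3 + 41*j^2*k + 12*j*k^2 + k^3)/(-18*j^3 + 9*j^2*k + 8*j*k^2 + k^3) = (-14*j^2 - 9*j*k - k^2)/(6*j^2 - 5*j*k - k^2)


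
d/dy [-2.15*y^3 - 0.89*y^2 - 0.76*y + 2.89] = -6.45*y^2 - 1.78*y - 0.76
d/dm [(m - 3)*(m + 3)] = 2*m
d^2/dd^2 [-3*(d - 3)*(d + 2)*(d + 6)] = -18*d - 30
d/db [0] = 0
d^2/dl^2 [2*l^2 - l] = 4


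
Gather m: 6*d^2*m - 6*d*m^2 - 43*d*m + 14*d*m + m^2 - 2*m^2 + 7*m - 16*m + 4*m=m^2*(-6*d - 1) + m*(6*d^2 - 29*d - 5)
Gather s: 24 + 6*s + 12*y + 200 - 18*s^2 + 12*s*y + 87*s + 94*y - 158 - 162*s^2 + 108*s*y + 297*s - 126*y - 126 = -180*s^2 + s*(120*y + 390) - 20*y - 60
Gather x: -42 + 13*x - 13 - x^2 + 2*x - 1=-x^2 + 15*x - 56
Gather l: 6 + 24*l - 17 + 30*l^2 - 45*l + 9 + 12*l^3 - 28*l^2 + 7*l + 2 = 12*l^3 + 2*l^2 - 14*l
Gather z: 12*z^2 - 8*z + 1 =12*z^2 - 8*z + 1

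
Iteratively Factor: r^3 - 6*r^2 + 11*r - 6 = (r - 2)*(r^2 - 4*r + 3) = (r - 2)*(r - 1)*(r - 3)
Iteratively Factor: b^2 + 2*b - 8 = (b + 4)*(b - 2)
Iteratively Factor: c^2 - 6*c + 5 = (c - 1)*(c - 5)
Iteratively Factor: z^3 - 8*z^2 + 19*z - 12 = (z - 4)*(z^2 - 4*z + 3) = (z - 4)*(z - 1)*(z - 3)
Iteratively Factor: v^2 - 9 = (v + 3)*(v - 3)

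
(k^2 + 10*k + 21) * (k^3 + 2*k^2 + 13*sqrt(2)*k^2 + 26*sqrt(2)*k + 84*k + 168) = k^5 + 12*k^4 + 13*sqrt(2)*k^4 + 125*k^3 + 156*sqrt(2)*k^3 + 533*sqrt(2)*k^2 + 1050*k^2 + 546*sqrt(2)*k + 3444*k + 3528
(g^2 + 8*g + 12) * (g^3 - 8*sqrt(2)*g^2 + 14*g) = g^5 - 8*sqrt(2)*g^4 + 8*g^4 - 64*sqrt(2)*g^3 + 26*g^3 - 96*sqrt(2)*g^2 + 112*g^2 + 168*g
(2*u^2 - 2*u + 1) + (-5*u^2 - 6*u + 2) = -3*u^2 - 8*u + 3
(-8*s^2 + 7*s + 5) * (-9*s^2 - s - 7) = 72*s^4 - 55*s^3 + 4*s^2 - 54*s - 35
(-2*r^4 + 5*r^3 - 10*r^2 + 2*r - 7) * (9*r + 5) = -18*r^5 + 35*r^4 - 65*r^3 - 32*r^2 - 53*r - 35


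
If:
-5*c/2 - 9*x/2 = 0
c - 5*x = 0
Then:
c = 0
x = 0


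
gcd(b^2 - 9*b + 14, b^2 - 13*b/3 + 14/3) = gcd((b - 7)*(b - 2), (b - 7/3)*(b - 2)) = b - 2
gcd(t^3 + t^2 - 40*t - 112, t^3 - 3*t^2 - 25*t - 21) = t - 7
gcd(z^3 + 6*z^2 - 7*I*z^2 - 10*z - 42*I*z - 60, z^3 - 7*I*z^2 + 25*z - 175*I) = z - 5*I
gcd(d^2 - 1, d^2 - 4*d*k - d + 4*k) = d - 1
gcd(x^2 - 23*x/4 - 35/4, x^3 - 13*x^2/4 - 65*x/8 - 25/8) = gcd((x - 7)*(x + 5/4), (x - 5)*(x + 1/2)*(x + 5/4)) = x + 5/4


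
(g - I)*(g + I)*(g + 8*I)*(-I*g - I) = -I*g^4 + 8*g^3 - I*g^3 + 8*g^2 - I*g^2 + 8*g - I*g + 8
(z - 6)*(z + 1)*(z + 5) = z^3 - 31*z - 30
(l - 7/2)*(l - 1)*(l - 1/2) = l^3 - 5*l^2 + 23*l/4 - 7/4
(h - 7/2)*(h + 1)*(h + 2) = h^3 - h^2/2 - 17*h/2 - 7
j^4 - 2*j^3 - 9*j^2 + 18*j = j*(j - 3)*(j - 2)*(j + 3)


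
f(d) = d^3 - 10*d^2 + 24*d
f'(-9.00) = 447.00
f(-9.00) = -1755.00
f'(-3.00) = 111.00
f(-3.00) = -189.00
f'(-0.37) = 31.81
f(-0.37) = -10.30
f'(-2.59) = 95.92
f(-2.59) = -146.61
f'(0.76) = 10.53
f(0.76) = 12.90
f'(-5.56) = 227.94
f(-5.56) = -614.46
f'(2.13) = -4.99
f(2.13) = 15.41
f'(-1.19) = 52.05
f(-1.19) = -44.41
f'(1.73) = -1.62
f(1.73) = 16.77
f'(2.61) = -7.76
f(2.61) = 12.30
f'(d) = 3*d^2 - 20*d + 24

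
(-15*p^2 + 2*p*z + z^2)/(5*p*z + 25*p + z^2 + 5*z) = (-3*p + z)/(z + 5)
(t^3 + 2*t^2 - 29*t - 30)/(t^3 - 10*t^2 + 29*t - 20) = (t^2 + 7*t + 6)/(t^2 - 5*t + 4)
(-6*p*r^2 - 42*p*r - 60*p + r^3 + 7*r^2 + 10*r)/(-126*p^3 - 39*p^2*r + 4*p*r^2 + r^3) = (r^2 + 7*r + 10)/(21*p^2 + 10*p*r + r^2)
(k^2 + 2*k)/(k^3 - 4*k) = 1/(k - 2)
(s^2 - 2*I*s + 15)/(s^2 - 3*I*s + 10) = (s + 3*I)/(s + 2*I)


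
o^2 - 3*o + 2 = (o - 2)*(o - 1)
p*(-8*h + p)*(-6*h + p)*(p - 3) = 48*h^2*p^2 - 144*h^2*p - 14*h*p^3 + 42*h*p^2 + p^4 - 3*p^3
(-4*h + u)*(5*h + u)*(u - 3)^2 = -20*h^2*u^2 + 120*h^2*u - 180*h^2 + h*u^3 - 6*h*u^2 + 9*h*u + u^4 - 6*u^3 + 9*u^2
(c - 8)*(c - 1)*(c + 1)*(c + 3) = c^4 - 5*c^3 - 25*c^2 + 5*c + 24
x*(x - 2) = x^2 - 2*x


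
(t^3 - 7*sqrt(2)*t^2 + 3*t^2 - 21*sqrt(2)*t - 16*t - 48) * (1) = t^3 - 7*sqrt(2)*t^2 + 3*t^2 - 21*sqrt(2)*t - 16*t - 48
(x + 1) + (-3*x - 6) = -2*x - 5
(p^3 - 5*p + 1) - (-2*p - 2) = p^3 - 3*p + 3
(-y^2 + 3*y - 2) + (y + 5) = -y^2 + 4*y + 3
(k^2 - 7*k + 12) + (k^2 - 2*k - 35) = 2*k^2 - 9*k - 23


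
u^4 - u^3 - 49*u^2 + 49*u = u*(u - 7)*(u - 1)*(u + 7)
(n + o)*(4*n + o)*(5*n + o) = 20*n^3 + 29*n^2*o + 10*n*o^2 + o^3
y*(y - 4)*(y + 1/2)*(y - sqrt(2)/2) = y^4 - 7*y^3/2 - sqrt(2)*y^3/2 - 2*y^2 + 7*sqrt(2)*y^2/4 + sqrt(2)*y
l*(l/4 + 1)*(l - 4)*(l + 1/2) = l^4/4 + l^3/8 - 4*l^2 - 2*l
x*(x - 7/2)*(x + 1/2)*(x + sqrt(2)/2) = x^4 - 3*x^3 + sqrt(2)*x^3/2 - 3*sqrt(2)*x^2/2 - 7*x^2/4 - 7*sqrt(2)*x/8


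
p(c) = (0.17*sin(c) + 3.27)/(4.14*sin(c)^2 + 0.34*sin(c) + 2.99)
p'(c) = (-8.28*sin(c)*cos(c) - 0.34*cos(c))*(0.17*sin(c) + 3.27)/(4.14*sin(c)^2 + 0.34*sin(c) + 2.99)^2 + 0.17*cos(c)/(4.14*sin(c)^2 + 0.34*sin(c) + 2.99)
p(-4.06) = 0.58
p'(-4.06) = 0.40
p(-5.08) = 0.50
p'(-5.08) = -0.20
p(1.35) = 0.47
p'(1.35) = -0.11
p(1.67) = 0.46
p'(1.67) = 0.05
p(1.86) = 0.48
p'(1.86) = 0.15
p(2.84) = 0.96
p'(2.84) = 0.70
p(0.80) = 0.63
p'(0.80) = -0.49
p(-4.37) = 0.49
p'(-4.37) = 0.18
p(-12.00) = 0.77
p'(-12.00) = -0.68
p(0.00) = 1.09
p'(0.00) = -0.07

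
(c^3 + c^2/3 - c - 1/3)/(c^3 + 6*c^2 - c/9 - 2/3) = 3*(c^2 - 1)/(3*c^2 + 17*c - 6)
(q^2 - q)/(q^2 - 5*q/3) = 3*(q - 1)/(3*q - 5)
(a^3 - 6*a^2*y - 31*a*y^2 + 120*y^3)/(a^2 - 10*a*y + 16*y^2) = (-a^2 - 2*a*y + 15*y^2)/(-a + 2*y)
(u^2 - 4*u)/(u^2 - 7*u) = (u - 4)/(u - 7)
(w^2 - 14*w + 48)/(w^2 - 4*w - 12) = (w - 8)/(w + 2)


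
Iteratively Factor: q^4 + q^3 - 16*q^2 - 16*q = (q)*(q^3 + q^2 - 16*q - 16) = q*(q - 4)*(q^2 + 5*q + 4) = q*(q - 4)*(q + 4)*(q + 1)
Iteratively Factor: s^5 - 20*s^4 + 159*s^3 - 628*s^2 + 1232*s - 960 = (s - 3)*(s^4 - 17*s^3 + 108*s^2 - 304*s + 320) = (s - 4)*(s - 3)*(s^3 - 13*s^2 + 56*s - 80) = (s - 5)*(s - 4)*(s - 3)*(s^2 - 8*s + 16) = (s - 5)*(s - 4)^2*(s - 3)*(s - 4)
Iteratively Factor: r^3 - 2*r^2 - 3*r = (r - 3)*(r^2 + r) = (r - 3)*(r + 1)*(r)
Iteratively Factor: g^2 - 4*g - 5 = (g + 1)*(g - 5)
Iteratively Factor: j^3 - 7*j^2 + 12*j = (j - 4)*(j^2 - 3*j) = (j - 4)*(j - 3)*(j)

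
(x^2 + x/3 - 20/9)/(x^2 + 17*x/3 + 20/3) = (x - 4/3)/(x + 4)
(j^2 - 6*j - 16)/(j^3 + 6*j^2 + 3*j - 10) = (j - 8)/(j^2 + 4*j - 5)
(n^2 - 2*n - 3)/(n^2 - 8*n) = (n^2 - 2*n - 3)/(n*(n - 8))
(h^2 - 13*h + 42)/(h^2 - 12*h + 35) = (h - 6)/(h - 5)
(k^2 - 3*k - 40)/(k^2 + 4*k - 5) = (k - 8)/(k - 1)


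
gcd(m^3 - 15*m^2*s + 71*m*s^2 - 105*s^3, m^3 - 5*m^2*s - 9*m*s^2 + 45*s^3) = m^2 - 8*m*s + 15*s^2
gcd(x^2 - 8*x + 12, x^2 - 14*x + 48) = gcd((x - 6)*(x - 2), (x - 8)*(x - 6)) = x - 6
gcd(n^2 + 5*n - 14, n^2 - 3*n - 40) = 1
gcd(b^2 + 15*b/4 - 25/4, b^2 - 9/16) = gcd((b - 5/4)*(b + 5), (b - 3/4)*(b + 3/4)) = 1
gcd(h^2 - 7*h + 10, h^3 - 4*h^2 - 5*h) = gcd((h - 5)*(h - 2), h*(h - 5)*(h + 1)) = h - 5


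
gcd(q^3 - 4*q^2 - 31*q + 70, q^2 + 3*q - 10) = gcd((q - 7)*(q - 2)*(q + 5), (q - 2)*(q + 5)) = q^2 + 3*q - 10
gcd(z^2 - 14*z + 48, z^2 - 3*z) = 1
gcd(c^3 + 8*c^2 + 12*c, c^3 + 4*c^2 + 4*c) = c^2 + 2*c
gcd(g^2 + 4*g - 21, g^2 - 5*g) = 1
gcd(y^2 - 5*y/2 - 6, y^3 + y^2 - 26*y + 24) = y - 4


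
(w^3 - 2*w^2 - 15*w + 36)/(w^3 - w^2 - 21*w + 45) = (w + 4)/(w + 5)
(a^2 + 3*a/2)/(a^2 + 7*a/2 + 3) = a/(a + 2)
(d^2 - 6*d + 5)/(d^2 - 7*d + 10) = (d - 1)/(d - 2)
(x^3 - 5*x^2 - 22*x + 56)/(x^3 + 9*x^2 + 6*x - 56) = (x - 7)/(x + 7)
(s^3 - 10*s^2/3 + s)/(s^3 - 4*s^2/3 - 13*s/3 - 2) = s*(3*s - 1)/(3*s^2 + 5*s + 2)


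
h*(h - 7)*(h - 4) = h^3 - 11*h^2 + 28*h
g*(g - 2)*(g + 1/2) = g^3 - 3*g^2/2 - g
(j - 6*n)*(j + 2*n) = j^2 - 4*j*n - 12*n^2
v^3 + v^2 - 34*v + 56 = (v - 4)*(v - 2)*(v + 7)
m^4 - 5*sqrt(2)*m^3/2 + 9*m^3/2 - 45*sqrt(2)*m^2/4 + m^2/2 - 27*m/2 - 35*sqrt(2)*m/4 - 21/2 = (m + 1)*(m + 7/2)*(m - 3*sqrt(2))*(m + sqrt(2)/2)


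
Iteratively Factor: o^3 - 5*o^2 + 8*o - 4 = (o - 2)*(o^2 - 3*o + 2) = (o - 2)^2*(o - 1)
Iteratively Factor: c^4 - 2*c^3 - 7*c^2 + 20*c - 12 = (c - 2)*(c^3 - 7*c + 6) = (c - 2)*(c + 3)*(c^2 - 3*c + 2) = (c - 2)*(c - 1)*(c + 3)*(c - 2)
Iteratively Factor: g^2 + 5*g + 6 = (g + 3)*(g + 2)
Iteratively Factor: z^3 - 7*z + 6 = (z + 3)*(z^2 - 3*z + 2) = (z - 1)*(z + 3)*(z - 2)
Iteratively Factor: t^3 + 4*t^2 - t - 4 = (t + 4)*(t^2 - 1) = (t - 1)*(t + 4)*(t + 1)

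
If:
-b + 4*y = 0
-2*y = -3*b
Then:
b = 0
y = 0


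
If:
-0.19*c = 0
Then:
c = 0.00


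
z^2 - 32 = (z - 4*sqrt(2))*(z + 4*sqrt(2))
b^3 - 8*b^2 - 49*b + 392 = (b - 8)*(b - 7)*(b + 7)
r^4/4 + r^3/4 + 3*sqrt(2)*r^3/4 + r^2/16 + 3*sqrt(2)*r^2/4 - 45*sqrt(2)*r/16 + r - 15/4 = (r/2 + sqrt(2)/2)*(r/2 + sqrt(2))*(r - 3/2)*(r + 5/2)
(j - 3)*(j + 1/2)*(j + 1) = j^3 - 3*j^2/2 - 4*j - 3/2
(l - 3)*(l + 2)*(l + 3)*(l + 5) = l^4 + 7*l^3 + l^2 - 63*l - 90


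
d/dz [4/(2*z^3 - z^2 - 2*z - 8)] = 8*(-3*z^2 + z + 1)/(-2*z^3 + z^2 + 2*z + 8)^2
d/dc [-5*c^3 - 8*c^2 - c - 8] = -15*c^2 - 16*c - 1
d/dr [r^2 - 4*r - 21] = 2*r - 4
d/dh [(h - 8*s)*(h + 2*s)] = 2*h - 6*s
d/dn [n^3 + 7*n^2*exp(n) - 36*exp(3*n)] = 7*n^2*exp(n) + 3*n^2 + 14*n*exp(n) - 108*exp(3*n)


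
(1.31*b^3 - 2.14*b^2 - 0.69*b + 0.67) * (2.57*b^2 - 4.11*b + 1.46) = 3.3667*b^5 - 10.8839*b^4 + 8.9347*b^3 + 1.4334*b^2 - 3.7611*b + 0.9782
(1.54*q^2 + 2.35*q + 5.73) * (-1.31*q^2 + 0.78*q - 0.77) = -2.0174*q^4 - 1.8773*q^3 - 6.8591*q^2 + 2.6599*q - 4.4121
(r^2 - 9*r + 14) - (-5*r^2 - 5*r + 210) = 6*r^2 - 4*r - 196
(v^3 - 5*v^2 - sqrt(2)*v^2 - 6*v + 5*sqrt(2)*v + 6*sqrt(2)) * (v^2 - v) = v^5 - 6*v^4 - sqrt(2)*v^4 - v^3 + 6*sqrt(2)*v^3 + sqrt(2)*v^2 + 6*v^2 - 6*sqrt(2)*v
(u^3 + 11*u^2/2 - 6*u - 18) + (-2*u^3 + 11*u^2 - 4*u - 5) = -u^3 + 33*u^2/2 - 10*u - 23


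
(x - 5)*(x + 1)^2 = x^3 - 3*x^2 - 9*x - 5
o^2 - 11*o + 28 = (o - 7)*(o - 4)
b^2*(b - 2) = b^3 - 2*b^2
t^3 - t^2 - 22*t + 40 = (t - 4)*(t - 2)*(t + 5)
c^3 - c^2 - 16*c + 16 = (c - 4)*(c - 1)*(c + 4)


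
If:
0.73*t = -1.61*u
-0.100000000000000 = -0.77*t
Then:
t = 0.13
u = -0.06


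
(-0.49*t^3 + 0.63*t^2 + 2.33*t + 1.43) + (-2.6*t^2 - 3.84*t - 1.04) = -0.49*t^3 - 1.97*t^2 - 1.51*t + 0.39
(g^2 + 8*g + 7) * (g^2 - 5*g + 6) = g^4 + 3*g^3 - 27*g^2 + 13*g + 42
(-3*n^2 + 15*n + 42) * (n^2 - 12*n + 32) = -3*n^4 + 51*n^3 - 234*n^2 - 24*n + 1344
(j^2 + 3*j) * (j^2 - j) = j^4 + 2*j^3 - 3*j^2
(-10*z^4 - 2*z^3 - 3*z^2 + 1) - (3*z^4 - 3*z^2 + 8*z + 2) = -13*z^4 - 2*z^3 - 8*z - 1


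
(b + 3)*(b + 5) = b^2 + 8*b + 15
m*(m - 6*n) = m^2 - 6*m*n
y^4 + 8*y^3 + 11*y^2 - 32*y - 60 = (y - 2)*(y + 2)*(y + 3)*(y + 5)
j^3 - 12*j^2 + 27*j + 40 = (j - 8)*(j - 5)*(j + 1)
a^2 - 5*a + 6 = (a - 3)*(a - 2)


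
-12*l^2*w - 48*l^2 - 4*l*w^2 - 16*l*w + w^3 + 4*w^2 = (-6*l + w)*(2*l + w)*(w + 4)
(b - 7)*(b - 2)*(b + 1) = b^3 - 8*b^2 + 5*b + 14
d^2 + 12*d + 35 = (d + 5)*(d + 7)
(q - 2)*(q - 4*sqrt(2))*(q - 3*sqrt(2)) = q^3 - 7*sqrt(2)*q^2 - 2*q^2 + 14*sqrt(2)*q + 24*q - 48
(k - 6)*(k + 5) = k^2 - k - 30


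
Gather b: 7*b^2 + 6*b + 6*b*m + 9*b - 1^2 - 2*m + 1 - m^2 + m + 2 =7*b^2 + b*(6*m + 15) - m^2 - m + 2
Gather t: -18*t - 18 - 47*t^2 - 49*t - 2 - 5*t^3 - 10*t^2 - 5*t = -5*t^3 - 57*t^2 - 72*t - 20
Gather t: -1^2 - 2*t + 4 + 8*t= 6*t + 3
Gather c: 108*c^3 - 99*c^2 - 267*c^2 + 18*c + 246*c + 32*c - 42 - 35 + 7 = 108*c^3 - 366*c^2 + 296*c - 70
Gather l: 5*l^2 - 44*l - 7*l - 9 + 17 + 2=5*l^2 - 51*l + 10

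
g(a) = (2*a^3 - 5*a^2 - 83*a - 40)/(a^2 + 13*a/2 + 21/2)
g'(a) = (-2*a - 13/2)*(2*a^3 - 5*a^2 - 83*a - 40)/(a^2 + 13*a/2 + 21/2)^2 + (6*a^2 - 10*a - 83)/(a^2 + 13*a/2 + 21/2) = 2*(4*a^4 + 52*a^3 + 227*a^2 - 50*a - 1223)/(4*a^4 + 52*a^3 + 253*a^2 + 546*a + 441)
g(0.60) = -6.18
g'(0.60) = -2.66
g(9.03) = 1.83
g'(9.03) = 1.80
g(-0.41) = -0.87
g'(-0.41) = -9.12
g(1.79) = -7.62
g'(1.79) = -0.19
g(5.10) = -4.71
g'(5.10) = 1.45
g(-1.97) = 56.36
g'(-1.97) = -116.94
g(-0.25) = -2.19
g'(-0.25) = -7.49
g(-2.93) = 2755.84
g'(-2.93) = -44258.84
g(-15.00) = -48.33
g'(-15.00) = 2.04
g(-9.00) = -35.03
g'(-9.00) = 2.73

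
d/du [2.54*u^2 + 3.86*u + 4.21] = 5.08*u + 3.86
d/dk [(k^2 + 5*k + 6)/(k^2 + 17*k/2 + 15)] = 2*(7*k^2 + 36*k + 48)/(4*k^4 + 68*k^3 + 409*k^2 + 1020*k + 900)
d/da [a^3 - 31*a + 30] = 3*a^2 - 31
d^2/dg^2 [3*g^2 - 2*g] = 6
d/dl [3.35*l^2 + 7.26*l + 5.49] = 6.7*l + 7.26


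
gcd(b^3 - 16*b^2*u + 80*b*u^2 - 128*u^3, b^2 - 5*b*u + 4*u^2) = -b + 4*u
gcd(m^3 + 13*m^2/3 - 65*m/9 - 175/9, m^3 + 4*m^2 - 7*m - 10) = m + 5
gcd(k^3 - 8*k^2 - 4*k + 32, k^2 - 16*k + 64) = k - 8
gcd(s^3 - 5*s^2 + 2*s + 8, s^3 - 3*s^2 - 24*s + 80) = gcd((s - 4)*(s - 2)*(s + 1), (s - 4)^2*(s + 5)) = s - 4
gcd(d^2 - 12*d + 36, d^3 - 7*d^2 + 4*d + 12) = d - 6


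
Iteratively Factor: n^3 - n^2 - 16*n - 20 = (n + 2)*(n^2 - 3*n - 10) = (n + 2)^2*(n - 5)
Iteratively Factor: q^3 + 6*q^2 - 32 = (q + 4)*(q^2 + 2*q - 8) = (q + 4)^2*(q - 2)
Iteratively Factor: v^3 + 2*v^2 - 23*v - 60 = (v - 5)*(v^2 + 7*v + 12) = (v - 5)*(v + 3)*(v + 4)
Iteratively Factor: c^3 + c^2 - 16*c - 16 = (c - 4)*(c^2 + 5*c + 4) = (c - 4)*(c + 4)*(c + 1)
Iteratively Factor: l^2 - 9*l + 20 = (l - 4)*(l - 5)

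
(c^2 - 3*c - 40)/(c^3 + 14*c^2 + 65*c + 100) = (c - 8)/(c^2 + 9*c + 20)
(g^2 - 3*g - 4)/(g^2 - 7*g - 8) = (g - 4)/(g - 8)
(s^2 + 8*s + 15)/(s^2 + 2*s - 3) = (s + 5)/(s - 1)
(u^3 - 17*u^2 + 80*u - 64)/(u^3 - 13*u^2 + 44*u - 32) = (u - 8)/(u - 4)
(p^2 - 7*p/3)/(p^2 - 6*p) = (p - 7/3)/(p - 6)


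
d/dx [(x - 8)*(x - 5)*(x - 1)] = 3*x^2 - 28*x + 53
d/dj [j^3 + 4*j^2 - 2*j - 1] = 3*j^2 + 8*j - 2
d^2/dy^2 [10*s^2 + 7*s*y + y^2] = 2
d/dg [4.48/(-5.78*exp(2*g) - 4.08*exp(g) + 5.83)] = (51.7888*exp(g) + 18.2784)*exp(g)/(5.78*exp(2*g) + 4.08*exp(g) - 5.83)^2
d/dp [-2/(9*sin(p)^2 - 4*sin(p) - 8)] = 4*(9*sin(p) - 2)*cos(p)/(-9*sin(p)^2 + 4*sin(p) + 8)^2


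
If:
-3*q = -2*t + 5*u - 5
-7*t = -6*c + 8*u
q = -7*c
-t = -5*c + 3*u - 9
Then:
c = 197/42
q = -197/6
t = -283/21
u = 643/42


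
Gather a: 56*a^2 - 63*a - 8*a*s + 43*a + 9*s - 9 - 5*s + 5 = 56*a^2 + a*(-8*s - 20) + 4*s - 4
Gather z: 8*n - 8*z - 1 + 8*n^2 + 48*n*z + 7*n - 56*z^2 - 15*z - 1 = 8*n^2 + 15*n - 56*z^2 + z*(48*n - 23) - 2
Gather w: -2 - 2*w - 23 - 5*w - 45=-7*w - 70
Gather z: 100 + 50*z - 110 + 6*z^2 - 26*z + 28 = 6*z^2 + 24*z + 18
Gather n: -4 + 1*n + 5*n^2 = 5*n^2 + n - 4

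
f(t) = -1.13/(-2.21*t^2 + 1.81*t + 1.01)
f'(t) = -1.13*(4.42*t - 1.81)/(-2.21*t^2 + 1.81*t + 1.01)^2 = (2.0453 - 4.9946*t)/(-2.21*t^2 + 1.81*t + 1.01)^2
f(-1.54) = 0.16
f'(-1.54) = 0.20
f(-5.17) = 0.02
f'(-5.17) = 0.01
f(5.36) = 0.02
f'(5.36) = -0.01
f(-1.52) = 0.17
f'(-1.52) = 0.21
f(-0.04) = -1.21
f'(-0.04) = 2.57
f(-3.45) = 0.04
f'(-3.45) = 0.02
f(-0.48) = 3.07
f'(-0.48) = 32.81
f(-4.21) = 0.02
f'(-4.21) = 0.01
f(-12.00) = 0.00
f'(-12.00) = 0.00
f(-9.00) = 0.01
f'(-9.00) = 0.00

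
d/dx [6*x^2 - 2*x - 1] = 12*x - 2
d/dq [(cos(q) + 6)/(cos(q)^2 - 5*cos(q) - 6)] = (cos(q)^2 + 12*cos(q) - 24)*sin(q)/(sin(q)^2 + 5*cos(q) + 5)^2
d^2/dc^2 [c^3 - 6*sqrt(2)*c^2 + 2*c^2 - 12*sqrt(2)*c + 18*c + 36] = 6*c - 12*sqrt(2) + 4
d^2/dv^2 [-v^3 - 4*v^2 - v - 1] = -6*v - 8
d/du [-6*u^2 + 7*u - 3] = 7 - 12*u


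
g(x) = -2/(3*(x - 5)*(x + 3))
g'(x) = 2/(3*(x - 5)*(x + 3)^2) + 2/(3*(x - 5)^2*(x + 3)) = 4*(x - 1)/(3*(x - 5)^2*(x + 3)^2)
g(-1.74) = 0.08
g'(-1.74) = -0.05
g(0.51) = 0.04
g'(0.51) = -0.00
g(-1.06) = 0.06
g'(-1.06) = -0.02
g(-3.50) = -0.16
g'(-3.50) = -0.33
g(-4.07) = -0.07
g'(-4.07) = -0.07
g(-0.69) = 0.05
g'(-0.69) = -0.01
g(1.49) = 0.04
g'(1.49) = 0.00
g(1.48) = 0.04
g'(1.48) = 0.00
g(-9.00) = -0.00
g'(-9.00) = 0.00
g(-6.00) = -0.02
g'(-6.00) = -0.00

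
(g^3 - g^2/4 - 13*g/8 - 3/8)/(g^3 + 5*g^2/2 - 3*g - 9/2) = (g + 1/4)/(g + 3)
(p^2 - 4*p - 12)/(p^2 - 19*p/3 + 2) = 3*(p + 2)/(3*p - 1)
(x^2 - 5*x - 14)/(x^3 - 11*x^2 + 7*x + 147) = (x + 2)/(x^2 - 4*x - 21)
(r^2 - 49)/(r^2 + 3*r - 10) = (r^2 - 49)/(r^2 + 3*r - 10)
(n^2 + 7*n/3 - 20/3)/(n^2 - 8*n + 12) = (3*n^2 + 7*n - 20)/(3*(n^2 - 8*n + 12))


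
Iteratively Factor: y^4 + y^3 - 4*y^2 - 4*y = (y)*(y^3 + y^2 - 4*y - 4) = y*(y + 2)*(y^2 - y - 2) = y*(y + 1)*(y + 2)*(y - 2)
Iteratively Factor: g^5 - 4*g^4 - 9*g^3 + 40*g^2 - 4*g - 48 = (g - 2)*(g^4 - 2*g^3 - 13*g^2 + 14*g + 24) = (g - 4)*(g - 2)*(g^3 + 2*g^2 - 5*g - 6) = (g - 4)*(g - 2)*(g + 1)*(g^2 + g - 6) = (g - 4)*(g - 2)^2*(g + 1)*(g + 3)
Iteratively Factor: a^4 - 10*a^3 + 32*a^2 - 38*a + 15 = (a - 1)*(a^3 - 9*a^2 + 23*a - 15) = (a - 1)^2*(a^2 - 8*a + 15) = (a - 5)*(a - 1)^2*(a - 3)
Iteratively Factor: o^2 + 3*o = (o + 3)*(o)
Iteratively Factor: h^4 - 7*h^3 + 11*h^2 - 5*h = (h)*(h^3 - 7*h^2 + 11*h - 5) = h*(h - 1)*(h^2 - 6*h + 5) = h*(h - 1)^2*(h - 5)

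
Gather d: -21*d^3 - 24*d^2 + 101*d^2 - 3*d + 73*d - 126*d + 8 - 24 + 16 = -21*d^3 + 77*d^2 - 56*d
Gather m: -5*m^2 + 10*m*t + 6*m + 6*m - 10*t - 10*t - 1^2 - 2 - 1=-5*m^2 + m*(10*t + 12) - 20*t - 4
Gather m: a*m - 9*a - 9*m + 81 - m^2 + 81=-9*a - m^2 + m*(a - 9) + 162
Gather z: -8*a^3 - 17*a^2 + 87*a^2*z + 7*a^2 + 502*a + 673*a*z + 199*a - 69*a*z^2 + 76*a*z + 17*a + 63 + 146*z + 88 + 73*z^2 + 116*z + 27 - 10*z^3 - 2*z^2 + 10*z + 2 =-8*a^3 - 10*a^2 + 718*a - 10*z^3 + z^2*(71 - 69*a) + z*(87*a^2 + 749*a + 272) + 180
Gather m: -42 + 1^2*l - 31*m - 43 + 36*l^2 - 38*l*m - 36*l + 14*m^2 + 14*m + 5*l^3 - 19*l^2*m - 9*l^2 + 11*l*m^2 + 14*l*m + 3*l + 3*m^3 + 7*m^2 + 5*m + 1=5*l^3 + 27*l^2 - 32*l + 3*m^3 + m^2*(11*l + 21) + m*(-19*l^2 - 24*l - 12) - 84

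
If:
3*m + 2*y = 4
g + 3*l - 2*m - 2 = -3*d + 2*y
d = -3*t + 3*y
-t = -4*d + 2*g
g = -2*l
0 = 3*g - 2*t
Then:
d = 294/67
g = 336/67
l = -168/67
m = -312/67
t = 504/67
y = 602/67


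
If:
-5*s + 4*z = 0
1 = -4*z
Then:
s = -1/5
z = -1/4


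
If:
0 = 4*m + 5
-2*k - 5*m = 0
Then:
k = 25/8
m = -5/4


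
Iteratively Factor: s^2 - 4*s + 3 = (s - 3)*(s - 1)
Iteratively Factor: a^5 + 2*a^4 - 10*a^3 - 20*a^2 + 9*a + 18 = (a + 2)*(a^4 - 10*a^2 + 9) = (a + 1)*(a + 2)*(a^3 - a^2 - 9*a + 9) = (a + 1)*(a + 2)*(a + 3)*(a^2 - 4*a + 3) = (a - 3)*(a + 1)*(a + 2)*(a + 3)*(a - 1)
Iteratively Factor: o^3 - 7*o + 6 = (o - 1)*(o^2 + o - 6) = (o - 1)*(o + 3)*(o - 2)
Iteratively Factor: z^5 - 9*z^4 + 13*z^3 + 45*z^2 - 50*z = (z + 2)*(z^4 - 11*z^3 + 35*z^2 - 25*z) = (z - 5)*(z + 2)*(z^3 - 6*z^2 + 5*z) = z*(z - 5)*(z + 2)*(z^2 - 6*z + 5) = z*(z - 5)*(z - 1)*(z + 2)*(z - 5)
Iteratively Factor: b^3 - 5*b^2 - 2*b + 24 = (b - 4)*(b^2 - b - 6) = (b - 4)*(b - 3)*(b + 2)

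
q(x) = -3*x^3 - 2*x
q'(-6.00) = -326.00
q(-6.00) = 660.00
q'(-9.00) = -731.00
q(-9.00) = 2205.00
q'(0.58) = -5.03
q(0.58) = -1.75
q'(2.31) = -50.02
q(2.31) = -41.60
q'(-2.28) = -48.79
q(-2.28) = 40.12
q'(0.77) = -7.34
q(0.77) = -2.91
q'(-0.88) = -8.97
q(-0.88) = 3.80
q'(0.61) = -5.35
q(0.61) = -1.90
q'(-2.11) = -42.07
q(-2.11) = 32.40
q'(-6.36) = -366.05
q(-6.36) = 784.50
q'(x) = -9*x^2 - 2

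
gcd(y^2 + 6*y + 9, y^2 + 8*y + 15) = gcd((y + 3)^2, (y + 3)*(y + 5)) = y + 3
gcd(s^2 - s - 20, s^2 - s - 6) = 1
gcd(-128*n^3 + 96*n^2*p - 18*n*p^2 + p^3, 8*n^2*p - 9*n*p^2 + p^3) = -8*n + p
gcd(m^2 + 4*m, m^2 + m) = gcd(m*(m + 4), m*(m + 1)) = m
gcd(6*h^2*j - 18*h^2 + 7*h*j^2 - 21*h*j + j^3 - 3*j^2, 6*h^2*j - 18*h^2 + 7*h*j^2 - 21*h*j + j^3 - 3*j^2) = 6*h^2*j - 18*h^2 + 7*h*j^2 - 21*h*j + j^3 - 3*j^2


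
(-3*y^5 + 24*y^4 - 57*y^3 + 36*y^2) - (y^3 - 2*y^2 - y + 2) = -3*y^5 + 24*y^4 - 58*y^3 + 38*y^2 + y - 2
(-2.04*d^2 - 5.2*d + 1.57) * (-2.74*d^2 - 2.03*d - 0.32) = 5.5896*d^4 + 18.3892*d^3 + 6.907*d^2 - 1.5231*d - 0.5024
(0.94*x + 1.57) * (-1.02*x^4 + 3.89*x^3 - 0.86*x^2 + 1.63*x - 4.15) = -0.9588*x^5 + 2.0552*x^4 + 5.2989*x^3 + 0.182*x^2 - 1.3419*x - 6.5155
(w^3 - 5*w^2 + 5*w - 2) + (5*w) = w^3 - 5*w^2 + 10*w - 2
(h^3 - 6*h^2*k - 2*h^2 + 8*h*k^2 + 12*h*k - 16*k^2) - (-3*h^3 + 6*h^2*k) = 4*h^3 - 12*h^2*k - 2*h^2 + 8*h*k^2 + 12*h*k - 16*k^2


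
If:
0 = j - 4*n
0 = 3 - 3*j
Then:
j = 1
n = 1/4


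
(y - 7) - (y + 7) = -14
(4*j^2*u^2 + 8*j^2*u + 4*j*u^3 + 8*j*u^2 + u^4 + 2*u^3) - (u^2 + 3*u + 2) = 4*j^2*u^2 + 8*j^2*u + 4*j*u^3 + 8*j*u^2 + u^4 + 2*u^3 - u^2 - 3*u - 2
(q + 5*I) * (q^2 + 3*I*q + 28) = q^3 + 8*I*q^2 + 13*q + 140*I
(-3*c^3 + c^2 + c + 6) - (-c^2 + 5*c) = -3*c^3 + 2*c^2 - 4*c + 6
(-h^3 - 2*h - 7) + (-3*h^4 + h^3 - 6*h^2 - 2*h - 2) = -3*h^4 - 6*h^2 - 4*h - 9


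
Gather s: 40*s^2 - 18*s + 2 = 40*s^2 - 18*s + 2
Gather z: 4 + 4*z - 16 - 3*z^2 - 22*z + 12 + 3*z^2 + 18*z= 0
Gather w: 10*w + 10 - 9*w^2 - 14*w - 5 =-9*w^2 - 4*w + 5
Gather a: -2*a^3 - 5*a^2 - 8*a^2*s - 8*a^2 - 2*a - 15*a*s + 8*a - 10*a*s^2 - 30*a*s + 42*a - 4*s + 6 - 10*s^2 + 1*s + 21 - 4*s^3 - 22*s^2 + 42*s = -2*a^3 + a^2*(-8*s - 13) + a*(-10*s^2 - 45*s + 48) - 4*s^3 - 32*s^2 + 39*s + 27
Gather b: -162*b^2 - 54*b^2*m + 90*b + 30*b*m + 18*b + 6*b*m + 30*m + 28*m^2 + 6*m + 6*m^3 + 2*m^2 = b^2*(-54*m - 162) + b*(36*m + 108) + 6*m^3 + 30*m^2 + 36*m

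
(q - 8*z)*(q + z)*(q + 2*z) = q^3 - 5*q^2*z - 22*q*z^2 - 16*z^3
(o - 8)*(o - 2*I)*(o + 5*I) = o^3 - 8*o^2 + 3*I*o^2 + 10*o - 24*I*o - 80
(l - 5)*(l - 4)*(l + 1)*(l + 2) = l^4 - 6*l^3 - 5*l^2 + 42*l + 40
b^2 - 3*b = b*(b - 3)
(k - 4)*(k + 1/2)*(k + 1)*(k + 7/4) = k^4 - 3*k^3/4 - 79*k^2/8 - 93*k/8 - 7/2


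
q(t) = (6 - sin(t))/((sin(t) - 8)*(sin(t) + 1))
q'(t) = -(6 - sin(t))*cos(t)/((sin(t) - 8)*(sin(t) + 1)^2) - (6 - sin(t))*cos(t)/((sin(t) - 8)^2*(sin(t) + 1)) - cos(t)/((sin(t) - 8)*(sin(t) + 1))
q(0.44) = -0.52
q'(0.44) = 0.35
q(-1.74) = -54.44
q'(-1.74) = -642.22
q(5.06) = -12.98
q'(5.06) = 74.07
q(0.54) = -0.48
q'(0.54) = 0.29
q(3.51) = -1.19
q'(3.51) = -1.78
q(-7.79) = -380.10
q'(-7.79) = 11878.17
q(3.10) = -0.72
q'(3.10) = -0.72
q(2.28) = -0.41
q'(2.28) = -0.17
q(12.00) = -1.65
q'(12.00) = 3.06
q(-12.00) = -0.48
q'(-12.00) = 0.28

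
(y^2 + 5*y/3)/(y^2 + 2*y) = (y + 5/3)/(y + 2)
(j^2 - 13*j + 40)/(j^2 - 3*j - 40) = (j - 5)/(j + 5)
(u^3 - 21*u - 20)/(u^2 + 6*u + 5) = (u^2 - u - 20)/(u + 5)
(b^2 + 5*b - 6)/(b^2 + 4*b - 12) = (b - 1)/(b - 2)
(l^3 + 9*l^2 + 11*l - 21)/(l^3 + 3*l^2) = 1 + 6/l - 7/l^2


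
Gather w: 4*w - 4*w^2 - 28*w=-4*w^2 - 24*w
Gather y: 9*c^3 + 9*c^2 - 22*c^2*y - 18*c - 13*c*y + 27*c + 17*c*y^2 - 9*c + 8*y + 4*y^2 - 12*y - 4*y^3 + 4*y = 9*c^3 + 9*c^2 - 4*y^3 + y^2*(17*c + 4) + y*(-22*c^2 - 13*c)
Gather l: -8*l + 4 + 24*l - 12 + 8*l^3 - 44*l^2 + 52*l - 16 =8*l^3 - 44*l^2 + 68*l - 24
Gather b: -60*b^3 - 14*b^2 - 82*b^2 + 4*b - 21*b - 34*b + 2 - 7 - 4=-60*b^3 - 96*b^2 - 51*b - 9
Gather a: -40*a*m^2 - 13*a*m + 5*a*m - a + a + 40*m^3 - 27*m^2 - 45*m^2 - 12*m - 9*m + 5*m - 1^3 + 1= a*(-40*m^2 - 8*m) + 40*m^3 - 72*m^2 - 16*m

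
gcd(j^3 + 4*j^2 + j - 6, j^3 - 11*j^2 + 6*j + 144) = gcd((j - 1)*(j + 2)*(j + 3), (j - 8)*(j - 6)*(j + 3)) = j + 3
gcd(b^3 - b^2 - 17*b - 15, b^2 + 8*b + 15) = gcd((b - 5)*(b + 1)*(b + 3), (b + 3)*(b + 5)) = b + 3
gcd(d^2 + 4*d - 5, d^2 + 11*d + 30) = d + 5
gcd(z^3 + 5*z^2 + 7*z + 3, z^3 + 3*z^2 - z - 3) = z^2 + 4*z + 3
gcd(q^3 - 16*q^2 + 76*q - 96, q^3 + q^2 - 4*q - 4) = q - 2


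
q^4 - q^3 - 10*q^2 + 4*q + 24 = (q - 3)*(q - 2)*(q + 2)^2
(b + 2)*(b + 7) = b^2 + 9*b + 14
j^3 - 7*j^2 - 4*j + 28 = (j - 7)*(j - 2)*(j + 2)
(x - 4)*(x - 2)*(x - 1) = x^3 - 7*x^2 + 14*x - 8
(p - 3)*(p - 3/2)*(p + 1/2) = p^3 - 4*p^2 + 9*p/4 + 9/4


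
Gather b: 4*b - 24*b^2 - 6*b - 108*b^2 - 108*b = -132*b^2 - 110*b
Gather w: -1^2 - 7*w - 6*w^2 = -6*w^2 - 7*w - 1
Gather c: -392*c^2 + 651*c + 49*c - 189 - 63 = -392*c^2 + 700*c - 252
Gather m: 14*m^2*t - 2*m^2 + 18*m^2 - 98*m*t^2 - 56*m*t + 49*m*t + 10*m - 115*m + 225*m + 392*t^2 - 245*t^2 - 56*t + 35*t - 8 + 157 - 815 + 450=m^2*(14*t + 16) + m*(-98*t^2 - 7*t + 120) + 147*t^2 - 21*t - 216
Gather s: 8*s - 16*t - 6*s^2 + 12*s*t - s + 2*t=-6*s^2 + s*(12*t + 7) - 14*t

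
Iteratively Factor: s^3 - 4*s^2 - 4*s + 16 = (s - 2)*(s^2 - 2*s - 8) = (s - 2)*(s + 2)*(s - 4)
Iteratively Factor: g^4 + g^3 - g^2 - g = (g + 1)*(g^3 - g) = (g - 1)*(g + 1)*(g^2 + g) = (g - 1)*(g + 1)^2*(g)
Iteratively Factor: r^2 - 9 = (r + 3)*(r - 3)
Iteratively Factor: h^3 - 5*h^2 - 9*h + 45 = (h + 3)*(h^2 - 8*h + 15) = (h - 3)*(h + 3)*(h - 5)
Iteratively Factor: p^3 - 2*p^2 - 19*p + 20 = (p - 5)*(p^2 + 3*p - 4) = (p - 5)*(p + 4)*(p - 1)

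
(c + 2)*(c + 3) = c^2 + 5*c + 6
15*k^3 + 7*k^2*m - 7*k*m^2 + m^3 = (-5*k + m)*(-3*k + m)*(k + m)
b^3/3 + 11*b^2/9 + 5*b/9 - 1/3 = (b/3 + 1)*(b - 1/3)*(b + 1)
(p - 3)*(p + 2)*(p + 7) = p^3 + 6*p^2 - 13*p - 42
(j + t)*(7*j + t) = 7*j^2 + 8*j*t + t^2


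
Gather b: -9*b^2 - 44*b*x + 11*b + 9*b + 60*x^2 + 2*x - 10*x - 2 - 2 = -9*b^2 + b*(20 - 44*x) + 60*x^2 - 8*x - 4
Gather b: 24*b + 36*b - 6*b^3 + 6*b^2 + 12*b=-6*b^3 + 6*b^2 + 72*b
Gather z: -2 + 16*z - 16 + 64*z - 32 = 80*z - 50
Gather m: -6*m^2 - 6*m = -6*m^2 - 6*m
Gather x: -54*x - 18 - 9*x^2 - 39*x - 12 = -9*x^2 - 93*x - 30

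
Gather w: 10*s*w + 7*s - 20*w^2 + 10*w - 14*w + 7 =7*s - 20*w^2 + w*(10*s - 4) + 7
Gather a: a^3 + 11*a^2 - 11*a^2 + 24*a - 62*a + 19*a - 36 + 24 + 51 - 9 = a^3 - 19*a + 30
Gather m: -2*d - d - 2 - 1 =-3*d - 3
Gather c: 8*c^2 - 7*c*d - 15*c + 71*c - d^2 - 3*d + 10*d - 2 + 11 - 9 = 8*c^2 + c*(56 - 7*d) - d^2 + 7*d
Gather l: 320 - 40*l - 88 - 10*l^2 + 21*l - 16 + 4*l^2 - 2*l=-6*l^2 - 21*l + 216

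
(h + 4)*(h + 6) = h^2 + 10*h + 24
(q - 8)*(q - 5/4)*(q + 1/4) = q^3 - 9*q^2 + 123*q/16 + 5/2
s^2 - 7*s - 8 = (s - 8)*(s + 1)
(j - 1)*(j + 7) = j^2 + 6*j - 7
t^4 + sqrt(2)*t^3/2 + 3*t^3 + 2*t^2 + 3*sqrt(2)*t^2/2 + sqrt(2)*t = t*(t + 1)*(t + 2)*(t + sqrt(2)/2)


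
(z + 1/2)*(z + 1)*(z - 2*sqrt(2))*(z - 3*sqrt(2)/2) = z^4 - 7*sqrt(2)*z^3/2 + 3*z^3/2 - 21*sqrt(2)*z^2/4 + 13*z^2/2 - 7*sqrt(2)*z/4 + 9*z + 3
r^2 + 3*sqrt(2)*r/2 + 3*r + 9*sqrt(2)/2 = (r + 3)*(r + 3*sqrt(2)/2)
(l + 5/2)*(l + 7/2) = l^2 + 6*l + 35/4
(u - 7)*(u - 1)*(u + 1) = u^3 - 7*u^2 - u + 7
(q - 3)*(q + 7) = q^2 + 4*q - 21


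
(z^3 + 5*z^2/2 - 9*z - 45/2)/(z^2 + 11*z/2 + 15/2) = z - 3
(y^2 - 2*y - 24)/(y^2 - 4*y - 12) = (y + 4)/(y + 2)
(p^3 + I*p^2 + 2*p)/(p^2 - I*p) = p + 2*I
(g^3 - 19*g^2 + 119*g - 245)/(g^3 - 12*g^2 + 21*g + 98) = (g - 5)/(g + 2)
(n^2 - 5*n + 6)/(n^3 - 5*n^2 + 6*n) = 1/n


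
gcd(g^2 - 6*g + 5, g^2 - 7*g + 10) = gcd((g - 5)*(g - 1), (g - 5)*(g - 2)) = g - 5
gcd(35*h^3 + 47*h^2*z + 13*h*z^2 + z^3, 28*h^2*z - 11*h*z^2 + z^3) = 1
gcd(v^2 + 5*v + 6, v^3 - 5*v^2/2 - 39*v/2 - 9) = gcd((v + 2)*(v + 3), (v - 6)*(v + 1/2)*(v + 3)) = v + 3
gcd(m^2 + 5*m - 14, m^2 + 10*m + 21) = m + 7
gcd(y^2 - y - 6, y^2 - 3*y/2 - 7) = y + 2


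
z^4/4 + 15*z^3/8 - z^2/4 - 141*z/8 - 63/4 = (z/4 + 1/4)*(z - 3)*(z + 7/2)*(z + 6)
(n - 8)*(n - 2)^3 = n^4 - 14*n^3 + 60*n^2 - 104*n + 64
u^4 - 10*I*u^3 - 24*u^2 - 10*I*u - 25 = (u - 5*I)^2*(u - I)*(u + I)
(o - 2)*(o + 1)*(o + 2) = o^3 + o^2 - 4*o - 4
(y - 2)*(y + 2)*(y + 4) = y^3 + 4*y^2 - 4*y - 16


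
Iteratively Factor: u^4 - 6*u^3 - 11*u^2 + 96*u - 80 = (u - 4)*(u^3 - 2*u^2 - 19*u + 20) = (u - 5)*(u - 4)*(u^2 + 3*u - 4) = (u - 5)*(u - 4)*(u - 1)*(u + 4)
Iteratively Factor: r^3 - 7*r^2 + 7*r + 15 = (r - 5)*(r^2 - 2*r - 3) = (r - 5)*(r + 1)*(r - 3)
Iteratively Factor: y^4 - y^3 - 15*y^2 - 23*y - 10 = (y + 1)*(y^3 - 2*y^2 - 13*y - 10) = (y + 1)*(y + 2)*(y^2 - 4*y - 5) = (y - 5)*(y + 1)*(y + 2)*(y + 1)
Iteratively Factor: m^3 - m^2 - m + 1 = (m - 1)*(m^2 - 1) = (m - 1)^2*(m + 1)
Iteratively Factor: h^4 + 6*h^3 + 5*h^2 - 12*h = (h + 4)*(h^3 + 2*h^2 - 3*h) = h*(h + 4)*(h^2 + 2*h - 3) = h*(h + 3)*(h + 4)*(h - 1)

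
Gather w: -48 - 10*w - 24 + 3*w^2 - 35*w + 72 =3*w^2 - 45*w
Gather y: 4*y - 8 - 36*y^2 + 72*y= -36*y^2 + 76*y - 8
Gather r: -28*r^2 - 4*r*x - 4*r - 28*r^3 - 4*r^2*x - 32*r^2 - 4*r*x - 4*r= -28*r^3 + r^2*(-4*x - 60) + r*(-8*x - 8)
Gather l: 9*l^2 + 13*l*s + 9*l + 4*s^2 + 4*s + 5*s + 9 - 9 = 9*l^2 + l*(13*s + 9) + 4*s^2 + 9*s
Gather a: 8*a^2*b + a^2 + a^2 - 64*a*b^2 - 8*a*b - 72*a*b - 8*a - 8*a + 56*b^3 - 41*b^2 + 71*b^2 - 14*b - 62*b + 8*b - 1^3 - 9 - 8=a^2*(8*b + 2) + a*(-64*b^2 - 80*b - 16) + 56*b^3 + 30*b^2 - 68*b - 18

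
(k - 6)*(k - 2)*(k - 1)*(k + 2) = k^4 - 7*k^3 + 2*k^2 + 28*k - 24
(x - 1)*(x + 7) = x^2 + 6*x - 7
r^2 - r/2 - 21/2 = (r - 7/2)*(r + 3)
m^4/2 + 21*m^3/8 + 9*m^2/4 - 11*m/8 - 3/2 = (m/2 + 1/2)*(m - 3/4)*(m + 1)*(m + 4)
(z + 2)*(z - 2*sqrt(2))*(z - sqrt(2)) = z^3 - 3*sqrt(2)*z^2 + 2*z^2 - 6*sqrt(2)*z + 4*z + 8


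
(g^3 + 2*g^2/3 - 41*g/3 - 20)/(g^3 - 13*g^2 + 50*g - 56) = (g^2 + 14*g/3 + 5)/(g^2 - 9*g + 14)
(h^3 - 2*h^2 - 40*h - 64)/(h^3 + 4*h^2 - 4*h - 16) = (h - 8)/(h - 2)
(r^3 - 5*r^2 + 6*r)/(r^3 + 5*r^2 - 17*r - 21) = r*(r - 2)/(r^2 + 8*r + 7)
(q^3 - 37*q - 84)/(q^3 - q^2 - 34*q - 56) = (q + 3)/(q + 2)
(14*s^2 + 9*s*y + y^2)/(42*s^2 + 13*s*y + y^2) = (2*s + y)/(6*s + y)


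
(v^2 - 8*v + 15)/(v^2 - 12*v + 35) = (v - 3)/(v - 7)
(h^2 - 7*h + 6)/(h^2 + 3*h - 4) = (h - 6)/(h + 4)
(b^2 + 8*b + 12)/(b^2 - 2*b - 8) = (b + 6)/(b - 4)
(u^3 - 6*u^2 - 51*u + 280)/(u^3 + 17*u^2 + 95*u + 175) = (u^2 - 13*u + 40)/(u^2 + 10*u + 25)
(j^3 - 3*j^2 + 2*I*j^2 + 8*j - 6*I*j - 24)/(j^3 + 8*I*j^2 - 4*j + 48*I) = (j - 3)/(j + 6*I)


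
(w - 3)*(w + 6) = w^2 + 3*w - 18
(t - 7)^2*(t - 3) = t^3 - 17*t^2 + 91*t - 147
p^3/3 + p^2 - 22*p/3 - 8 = (p/3 + 1/3)*(p - 4)*(p + 6)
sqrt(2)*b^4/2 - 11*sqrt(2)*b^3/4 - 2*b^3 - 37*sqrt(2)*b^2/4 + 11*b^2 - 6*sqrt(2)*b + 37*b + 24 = (b - 8)*(b + 3/2)*(b - 2*sqrt(2))*(sqrt(2)*b/2 + sqrt(2)/2)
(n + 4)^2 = n^2 + 8*n + 16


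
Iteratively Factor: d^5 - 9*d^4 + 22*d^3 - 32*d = (d)*(d^4 - 9*d^3 + 22*d^2 - 32) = d*(d + 1)*(d^3 - 10*d^2 + 32*d - 32) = d*(d - 2)*(d + 1)*(d^2 - 8*d + 16) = d*(d - 4)*(d - 2)*(d + 1)*(d - 4)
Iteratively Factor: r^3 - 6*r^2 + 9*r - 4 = (r - 4)*(r^2 - 2*r + 1) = (r - 4)*(r - 1)*(r - 1)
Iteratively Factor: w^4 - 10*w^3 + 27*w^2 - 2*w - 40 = (w - 4)*(w^3 - 6*w^2 + 3*w + 10) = (w - 4)*(w - 2)*(w^2 - 4*w - 5) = (w - 5)*(w - 4)*(w - 2)*(w + 1)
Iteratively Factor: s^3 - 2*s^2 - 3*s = (s + 1)*(s^2 - 3*s) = (s - 3)*(s + 1)*(s)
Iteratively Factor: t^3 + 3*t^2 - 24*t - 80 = (t + 4)*(t^2 - t - 20) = (t - 5)*(t + 4)*(t + 4)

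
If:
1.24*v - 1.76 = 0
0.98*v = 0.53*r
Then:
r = 2.62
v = 1.42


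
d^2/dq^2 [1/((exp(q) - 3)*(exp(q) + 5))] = (4*exp(3*q) + 6*exp(2*q) + 64*exp(q) + 30)*exp(q)/(exp(6*q) + 6*exp(5*q) - 33*exp(4*q) - 172*exp(3*q) + 495*exp(2*q) + 1350*exp(q) - 3375)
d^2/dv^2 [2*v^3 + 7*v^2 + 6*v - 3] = 12*v + 14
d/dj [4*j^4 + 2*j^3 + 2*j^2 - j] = 16*j^3 + 6*j^2 + 4*j - 1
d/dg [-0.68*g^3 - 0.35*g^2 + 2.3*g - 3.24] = -2.04*g^2 - 0.7*g + 2.3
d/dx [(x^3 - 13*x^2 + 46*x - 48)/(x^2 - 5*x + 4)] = (x^4 - 10*x^3 + 31*x^2 - 8*x - 56)/(x^4 - 10*x^3 + 33*x^2 - 40*x + 16)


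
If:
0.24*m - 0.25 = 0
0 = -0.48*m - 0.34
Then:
No Solution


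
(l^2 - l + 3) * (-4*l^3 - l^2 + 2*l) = -4*l^5 + 3*l^4 - 9*l^3 - 5*l^2 + 6*l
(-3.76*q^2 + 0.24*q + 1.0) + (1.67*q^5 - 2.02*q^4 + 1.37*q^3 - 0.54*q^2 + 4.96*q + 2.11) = 1.67*q^5 - 2.02*q^4 + 1.37*q^3 - 4.3*q^2 + 5.2*q + 3.11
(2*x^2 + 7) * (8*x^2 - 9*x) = 16*x^4 - 18*x^3 + 56*x^2 - 63*x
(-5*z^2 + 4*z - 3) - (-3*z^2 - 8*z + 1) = -2*z^2 + 12*z - 4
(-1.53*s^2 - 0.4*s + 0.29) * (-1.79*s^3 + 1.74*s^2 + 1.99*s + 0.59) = 2.7387*s^5 - 1.9462*s^4 - 4.2598*s^3 - 1.1941*s^2 + 0.3411*s + 0.1711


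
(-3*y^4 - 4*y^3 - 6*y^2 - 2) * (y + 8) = -3*y^5 - 28*y^4 - 38*y^3 - 48*y^2 - 2*y - 16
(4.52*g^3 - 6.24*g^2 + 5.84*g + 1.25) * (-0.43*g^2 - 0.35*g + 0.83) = -1.9436*g^5 + 1.1012*g^4 + 3.4244*g^3 - 7.7607*g^2 + 4.4097*g + 1.0375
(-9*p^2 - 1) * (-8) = 72*p^2 + 8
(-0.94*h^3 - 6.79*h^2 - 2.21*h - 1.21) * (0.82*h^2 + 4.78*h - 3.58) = -0.7708*h^5 - 10.061*h^4 - 30.9032*h^3 + 12.7522*h^2 + 2.128*h + 4.3318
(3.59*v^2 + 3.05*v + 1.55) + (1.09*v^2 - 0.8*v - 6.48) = 4.68*v^2 + 2.25*v - 4.93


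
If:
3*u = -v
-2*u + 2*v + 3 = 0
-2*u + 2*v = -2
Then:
No Solution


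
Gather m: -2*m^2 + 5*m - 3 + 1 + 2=-2*m^2 + 5*m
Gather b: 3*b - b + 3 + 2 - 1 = 2*b + 4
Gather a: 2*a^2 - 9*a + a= 2*a^2 - 8*a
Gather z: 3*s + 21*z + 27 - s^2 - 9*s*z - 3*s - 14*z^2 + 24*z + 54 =-s^2 - 14*z^2 + z*(45 - 9*s) + 81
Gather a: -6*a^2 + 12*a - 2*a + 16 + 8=-6*a^2 + 10*a + 24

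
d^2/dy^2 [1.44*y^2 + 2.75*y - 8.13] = 2.88000000000000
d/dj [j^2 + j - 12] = 2*j + 1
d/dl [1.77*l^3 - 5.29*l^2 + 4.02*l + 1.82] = 5.31*l^2 - 10.58*l + 4.02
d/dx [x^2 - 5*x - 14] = 2*x - 5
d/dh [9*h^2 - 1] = 18*h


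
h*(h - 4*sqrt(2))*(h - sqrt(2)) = h^3 - 5*sqrt(2)*h^2 + 8*h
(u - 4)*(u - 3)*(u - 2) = u^3 - 9*u^2 + 26*u - 24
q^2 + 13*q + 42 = (q + 6)*(q + 7)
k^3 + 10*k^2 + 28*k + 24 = (k + 2)^2*(k + 6)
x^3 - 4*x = x*(x - 2)*(x + 2)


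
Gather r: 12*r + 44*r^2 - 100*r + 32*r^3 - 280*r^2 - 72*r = 32*r^3 - 236*r^2 - 160*r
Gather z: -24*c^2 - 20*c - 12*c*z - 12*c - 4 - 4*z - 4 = -24*c^2 - 32*c + z*(-12*c - 4) - 8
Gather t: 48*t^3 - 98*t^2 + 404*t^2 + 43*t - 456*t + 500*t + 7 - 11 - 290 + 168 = 48*t^3 + 306*t^2 + 87*t - 126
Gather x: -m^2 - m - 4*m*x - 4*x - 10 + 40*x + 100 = -m^2 - m + x*(36 - 4*m) + 90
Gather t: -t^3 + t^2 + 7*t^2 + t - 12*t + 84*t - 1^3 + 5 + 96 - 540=-t^3 + 8*t^2 + 73*t - 440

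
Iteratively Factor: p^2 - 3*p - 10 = (p - 5)*(p + 2)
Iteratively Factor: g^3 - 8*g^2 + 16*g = (g - 4)*(g^2 - 4*g) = g*(g - 4)*(g - 4)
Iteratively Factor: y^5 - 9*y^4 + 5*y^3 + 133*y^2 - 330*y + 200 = (y + 4)*(y^4 - 13*y^3 + 57*y^2 - 95*y + 50) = (y - 5)*(y + 4)*(y^3 - 8*y^2 + 17*y - 10) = (y - 5)*(y - 2)*(y + 4)*(y^2 - 6*y + 5) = (y - 5)*(y - 2)*(y - 1)*(y + 4)*(y - 5)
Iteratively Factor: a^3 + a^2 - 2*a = (a - 1)*(a^2 + 2*a) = (a - 1)*(a + 2)*(a)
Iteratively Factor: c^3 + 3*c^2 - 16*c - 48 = (c + 4)*(c^2 - c - 12) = (c - 4)*(c + 4)*(c + 3)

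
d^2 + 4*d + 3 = (d + 1)*(d + 3)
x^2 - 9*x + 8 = (x - 8)*(x - 1)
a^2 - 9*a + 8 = (a - 8)*(a - 1)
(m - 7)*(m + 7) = m^2 - 49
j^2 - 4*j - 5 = (j - 5)*(j + 1)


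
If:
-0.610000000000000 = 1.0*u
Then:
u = -0.61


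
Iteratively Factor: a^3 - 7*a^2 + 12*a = (a - 3)*(a^2 - 4*a) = a*(a - 3)*(a - 4)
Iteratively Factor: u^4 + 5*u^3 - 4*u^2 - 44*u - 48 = (u + 4)*(u^3 + u^2 - 8*u - 12) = (u + 2)*(u + 4)*(u^2 - u - 6) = (u + 2)^2*(u + 4)*(u - 3)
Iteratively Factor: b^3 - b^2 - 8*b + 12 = (b - 2)*(b^2 + b - 6) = (b - 2)^2*(b + 3)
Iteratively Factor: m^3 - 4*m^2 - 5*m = (m)*(m^2 - 4*m - 5) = m*(m - 5)*(m + 1)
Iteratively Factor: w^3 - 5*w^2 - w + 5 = (w - 5)*(w^2 - 1) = (w - 5)*(w + 1)*(w - 1)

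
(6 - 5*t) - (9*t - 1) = 7 - 14*t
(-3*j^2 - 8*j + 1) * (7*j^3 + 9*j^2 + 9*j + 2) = -21*j^5 - 83*j^4 - 92*j^3 - 69*j^2 - 7*j + 2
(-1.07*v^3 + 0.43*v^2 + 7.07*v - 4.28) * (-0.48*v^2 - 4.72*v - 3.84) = 0.5136*v^5 + 4.844*v^4 - 1.3144*v^3 - 32.9672*v^2 - 6.9472*v + 16.4352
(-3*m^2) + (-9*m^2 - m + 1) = -12*m^2 - m + 1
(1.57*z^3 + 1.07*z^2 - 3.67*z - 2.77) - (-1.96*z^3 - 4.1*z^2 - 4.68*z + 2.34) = 3.53*z^3 + 5.17*z^2 + 1.01*z - 5.11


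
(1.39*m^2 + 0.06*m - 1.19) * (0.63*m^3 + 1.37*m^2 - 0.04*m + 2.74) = 0.8757*m^5 + 1.9421*m^4 - 0.7231*m^3 + 2.1759*m^2 + 0.212*m - 3.2606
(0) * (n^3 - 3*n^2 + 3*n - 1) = 0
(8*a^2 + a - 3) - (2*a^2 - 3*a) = 6*a^2 + 4*a - 3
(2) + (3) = 5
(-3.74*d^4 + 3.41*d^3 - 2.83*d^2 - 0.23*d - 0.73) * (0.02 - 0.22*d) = 0.8228*d^5 - 0.825*d^4 + 0.6908*d^3 - 0.00600000000000001*d^2 + 0.156*d - 0.0146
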